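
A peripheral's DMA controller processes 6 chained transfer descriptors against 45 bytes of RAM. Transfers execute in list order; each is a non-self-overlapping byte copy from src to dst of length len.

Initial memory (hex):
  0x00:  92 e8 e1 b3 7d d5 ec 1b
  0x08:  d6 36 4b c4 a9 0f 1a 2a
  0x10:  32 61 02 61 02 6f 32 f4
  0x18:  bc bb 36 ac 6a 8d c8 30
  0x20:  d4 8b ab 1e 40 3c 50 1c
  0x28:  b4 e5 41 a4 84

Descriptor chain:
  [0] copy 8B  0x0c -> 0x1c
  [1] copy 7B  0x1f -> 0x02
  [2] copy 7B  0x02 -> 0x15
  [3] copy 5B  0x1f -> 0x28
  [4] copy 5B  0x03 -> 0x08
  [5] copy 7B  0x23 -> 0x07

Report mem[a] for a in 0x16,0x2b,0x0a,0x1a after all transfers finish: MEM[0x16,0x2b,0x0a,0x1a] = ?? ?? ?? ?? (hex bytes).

[0] 0x0c->0x1c len=8 : a9 0f 1a 2a 32 61 02 61
[1] 0x1f->0x02 len=7 : 2a 32 61 02 61 40 3c
[2] 0x02->0x15 len=7 : 2a 32 61 02 61 40 3c
[3] 0x1f->0x28 len=5 : 2a 32 61 02 61
[4] 0x03->0x08 len=5 : 32 61 02 61 40
[5] 0x23->0x07 len=7 : 61 40 3c 50 1c 2a 32
query mem[0x16]=0x32, mem[0x2b]=0x02, mem[0x0a]=0x50, mem[0x1a]=0x40

MEM[0x16,0x2b,0x0a,0x1a] = 32 02 50 40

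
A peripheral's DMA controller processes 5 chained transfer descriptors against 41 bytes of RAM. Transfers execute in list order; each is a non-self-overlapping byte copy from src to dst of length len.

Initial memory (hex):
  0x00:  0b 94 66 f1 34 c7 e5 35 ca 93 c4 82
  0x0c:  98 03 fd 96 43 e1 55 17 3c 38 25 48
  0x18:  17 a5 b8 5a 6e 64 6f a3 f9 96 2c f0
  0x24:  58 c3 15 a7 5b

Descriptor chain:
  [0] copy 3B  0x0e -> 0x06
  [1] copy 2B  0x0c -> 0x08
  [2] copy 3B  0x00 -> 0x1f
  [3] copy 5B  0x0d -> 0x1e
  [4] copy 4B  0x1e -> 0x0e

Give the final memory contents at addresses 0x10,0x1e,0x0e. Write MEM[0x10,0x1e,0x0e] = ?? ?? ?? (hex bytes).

MEM[0x10,0x1e,0x0e] = 96 03 03

[0] 0x0e->0x06 len=3 : fd 96 43
[1] 0x0c->0x08 len=2 : 98 03
[2] 0x00->0x1f len=3 : 0b 94 66
[3] 0x0d->0x1e len=5 : 03 fd 96 43 e1
[4] 0x1e->0x0e len=4 : 03 fd 96 43
query mem[0x10]=0x96, mem[0x1e]=0x03, mem[0x0e]=0x03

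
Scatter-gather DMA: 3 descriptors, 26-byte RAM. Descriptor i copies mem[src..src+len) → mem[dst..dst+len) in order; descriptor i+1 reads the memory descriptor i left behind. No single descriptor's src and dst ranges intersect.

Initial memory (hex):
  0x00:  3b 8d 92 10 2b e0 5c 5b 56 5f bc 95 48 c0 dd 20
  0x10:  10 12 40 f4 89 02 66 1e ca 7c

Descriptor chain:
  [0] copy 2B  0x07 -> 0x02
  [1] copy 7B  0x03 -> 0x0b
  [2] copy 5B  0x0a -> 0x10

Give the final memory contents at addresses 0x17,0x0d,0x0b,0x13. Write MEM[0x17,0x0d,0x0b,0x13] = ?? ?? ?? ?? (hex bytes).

MEM[0x17,0x0d,0x0b,0x13] = 1e e0 56 e0

  after D0: wrote 2B at 0x02 = 5b56
  after D1: wrote 7B at 0x0b = 562be05c5b565f
  after D2: wrote 5B at 0x10 = bc562be05c
query mem[0x17]=0x1e, mem[0x0d]=0xe0, mem[0x0b]=0x56, mem[0x13]=0xe0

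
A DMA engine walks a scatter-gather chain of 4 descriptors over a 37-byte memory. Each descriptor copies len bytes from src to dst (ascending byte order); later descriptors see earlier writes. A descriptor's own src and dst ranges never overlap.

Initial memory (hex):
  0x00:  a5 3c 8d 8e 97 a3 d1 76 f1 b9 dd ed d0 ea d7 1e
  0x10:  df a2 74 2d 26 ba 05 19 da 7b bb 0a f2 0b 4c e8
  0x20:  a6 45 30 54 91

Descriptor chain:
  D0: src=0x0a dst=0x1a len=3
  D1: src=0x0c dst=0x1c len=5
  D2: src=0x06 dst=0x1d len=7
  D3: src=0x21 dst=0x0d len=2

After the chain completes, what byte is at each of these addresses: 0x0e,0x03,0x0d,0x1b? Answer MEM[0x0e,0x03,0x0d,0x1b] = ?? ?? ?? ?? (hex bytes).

[0] 0x0a->0x1a len=3 : dd ed d0
[1] 0x0c->0x1c len=5 : d0 ea d7 1e df
[2] 0x06->0x1d len=7 : d1 76 f1 b9 dd ed d0
[3] 0x21->0x0d len=2 : dd ed
query mem[0x0e]=0xed, mem[0x03]=0x8e, mem[0x0d]=0xdd, mem[0x1b]=0xed

MEM[0x0e,0x03,0x0d,0x1b] = ed 8e dd ed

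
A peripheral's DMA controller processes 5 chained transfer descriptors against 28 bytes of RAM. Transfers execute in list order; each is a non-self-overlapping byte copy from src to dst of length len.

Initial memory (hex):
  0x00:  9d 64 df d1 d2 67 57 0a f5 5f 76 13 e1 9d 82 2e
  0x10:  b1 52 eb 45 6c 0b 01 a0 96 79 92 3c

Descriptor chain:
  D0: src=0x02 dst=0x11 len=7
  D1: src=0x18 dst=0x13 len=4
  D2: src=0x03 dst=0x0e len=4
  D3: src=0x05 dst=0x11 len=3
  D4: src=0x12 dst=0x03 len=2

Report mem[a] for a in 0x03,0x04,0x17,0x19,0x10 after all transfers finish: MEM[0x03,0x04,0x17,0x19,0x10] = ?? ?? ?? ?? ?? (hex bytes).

MEM[0x03,0x04,0x17,0x19,0x10] = 57 0a f5 79 67

[0] 0x02->0x11 len=7 : df d1 d2 67 57 0a f5
[1] 0x18->0x13 len=4 : 96 79 92 3c
[2] 0x03->0x0e len=4 : d1 d2 67 57
[3] 0x05->0x11 len=3 : 67 57 0a
[4] 0x12->0x03 len=2 : 57 0a
query mem[0x03]=0x57, mem[0x04]=0x0a, mem[0x17]=0xf5, mem[0x19]=0x79, mem[0x10]=0x67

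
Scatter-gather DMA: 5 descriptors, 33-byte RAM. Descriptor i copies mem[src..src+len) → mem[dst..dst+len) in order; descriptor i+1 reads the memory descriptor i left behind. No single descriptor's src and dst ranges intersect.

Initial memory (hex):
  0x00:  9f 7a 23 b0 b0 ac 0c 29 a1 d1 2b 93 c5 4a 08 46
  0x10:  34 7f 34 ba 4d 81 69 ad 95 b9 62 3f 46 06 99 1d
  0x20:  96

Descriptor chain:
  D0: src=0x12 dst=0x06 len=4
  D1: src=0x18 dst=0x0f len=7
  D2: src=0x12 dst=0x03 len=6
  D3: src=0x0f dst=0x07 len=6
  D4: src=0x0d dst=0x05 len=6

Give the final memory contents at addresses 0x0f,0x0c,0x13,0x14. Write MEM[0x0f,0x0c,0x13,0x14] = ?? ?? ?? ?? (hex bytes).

MEM[0x0f,0x0c,0x13,0x14] = 95 06 46 06

D0: mem[0x06..0x09] <- [34 ba 4d 81]
D1: mem[0x0f..0x15] <- [95 b9 62 3f 46 06 99]
D2: mem[0x03..0x08] <- [3f 46 06 99 69 ad]
D3: mem[0x07..0x0c] <- [95 b9 62 3f 46 06]
D4: mem[0x05..0x0a] <- [4a 08 95 b9 62 3f]
query mem[0x0f]=0x95, mem[0x0c]=0x06, mem[0x13]=0x46, mem[0x14]=0x06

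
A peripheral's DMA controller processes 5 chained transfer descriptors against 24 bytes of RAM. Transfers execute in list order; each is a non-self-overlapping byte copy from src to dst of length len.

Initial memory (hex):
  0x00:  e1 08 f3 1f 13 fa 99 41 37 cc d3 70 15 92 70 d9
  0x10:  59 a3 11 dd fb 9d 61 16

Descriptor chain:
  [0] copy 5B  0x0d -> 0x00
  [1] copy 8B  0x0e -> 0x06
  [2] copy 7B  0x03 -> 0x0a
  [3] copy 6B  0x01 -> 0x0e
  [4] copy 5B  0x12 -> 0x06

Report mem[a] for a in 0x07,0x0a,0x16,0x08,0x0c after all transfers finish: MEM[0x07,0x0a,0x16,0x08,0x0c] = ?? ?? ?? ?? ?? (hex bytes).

MEM[0x07,0x0a,0x16,0x08,0x0c] = 70 61 61 fb fa

  after D0: wrote 5B at 0x00 = 9270d959a3
  after D1: wrote 8B at 0x06 = 70d959a311ddfb9d
  after D2: wrote 7B at 0x0a = 59a3fa70d959a3
  after D3: wrote 6B at 0x0e = 70d959a3fa70
  after D4: wrote 5B at 0x06 = fa70fb9d61
query mem[0x07]=0x70, mem[0x0a]=0x61, mem[0x16]=0x61, mem[0x08]=0xfb, mem[0x0c]=0xfa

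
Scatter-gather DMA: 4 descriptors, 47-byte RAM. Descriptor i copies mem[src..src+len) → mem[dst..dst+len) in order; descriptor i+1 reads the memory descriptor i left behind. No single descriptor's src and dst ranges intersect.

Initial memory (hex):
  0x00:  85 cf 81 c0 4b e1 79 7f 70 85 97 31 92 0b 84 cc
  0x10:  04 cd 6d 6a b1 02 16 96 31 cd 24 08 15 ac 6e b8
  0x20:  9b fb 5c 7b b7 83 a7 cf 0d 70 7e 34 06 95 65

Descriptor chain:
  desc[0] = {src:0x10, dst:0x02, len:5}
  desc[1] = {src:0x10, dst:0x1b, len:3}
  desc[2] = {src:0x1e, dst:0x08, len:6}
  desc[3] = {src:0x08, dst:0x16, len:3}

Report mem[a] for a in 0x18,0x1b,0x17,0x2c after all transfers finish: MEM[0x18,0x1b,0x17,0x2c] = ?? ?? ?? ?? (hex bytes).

MEM[0x18,0x1b,0x17,0x2c] = 9b 04 b8 06

D0: mem[0x02..0x06] <- [04 cd 6d 6a b1]
D1: mem[0x1b..0x1d] <- [04 cd 6d]
D2: mem[0x08..0x0d] <- [6e b8 9b fb 5c 7b]
D3: mem[0x16..0x18] <- [6e b8 9b]
query mem[0x18]=0x9b, mem[0x1b]=0x04, mem[0x17]=0xb8, mem[0x2c]=0x06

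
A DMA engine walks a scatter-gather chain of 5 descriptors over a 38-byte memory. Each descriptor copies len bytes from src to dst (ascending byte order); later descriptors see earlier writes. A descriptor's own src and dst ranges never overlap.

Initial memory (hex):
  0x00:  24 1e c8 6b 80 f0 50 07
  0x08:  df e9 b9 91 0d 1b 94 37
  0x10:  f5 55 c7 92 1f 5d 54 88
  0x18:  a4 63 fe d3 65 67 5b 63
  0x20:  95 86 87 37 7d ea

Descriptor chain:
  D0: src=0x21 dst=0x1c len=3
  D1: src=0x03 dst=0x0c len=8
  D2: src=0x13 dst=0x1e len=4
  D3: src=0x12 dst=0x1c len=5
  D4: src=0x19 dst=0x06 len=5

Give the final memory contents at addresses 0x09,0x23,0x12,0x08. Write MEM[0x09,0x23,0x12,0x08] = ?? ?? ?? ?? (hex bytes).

MEM[0x09,0x23,0x12,0x08] = e9 37 e9 d3

#0 dst[0x1c+3] := {0x86,0x87,0x37}
#1 dst[0x0c+8] := {0x6b,0x80,0xf0,0x50,0x07,0xdf,0xe9,0xb9}
#2 dst[0x1e+4] := {0xb9,0x1f,0x5d,0x54}
#3 dst[0x1c+5] := {0xe9,0xb9,0x1f,0x5d,0x54}
#4 dst[0x06+5] := {0x63,0xfe,0xd3,0xe9,0xb9}
query mem[0x09]=0xe9, mem[0x23]=0x37, mem[0x12]=0xe9, mem[0x08]=0xd3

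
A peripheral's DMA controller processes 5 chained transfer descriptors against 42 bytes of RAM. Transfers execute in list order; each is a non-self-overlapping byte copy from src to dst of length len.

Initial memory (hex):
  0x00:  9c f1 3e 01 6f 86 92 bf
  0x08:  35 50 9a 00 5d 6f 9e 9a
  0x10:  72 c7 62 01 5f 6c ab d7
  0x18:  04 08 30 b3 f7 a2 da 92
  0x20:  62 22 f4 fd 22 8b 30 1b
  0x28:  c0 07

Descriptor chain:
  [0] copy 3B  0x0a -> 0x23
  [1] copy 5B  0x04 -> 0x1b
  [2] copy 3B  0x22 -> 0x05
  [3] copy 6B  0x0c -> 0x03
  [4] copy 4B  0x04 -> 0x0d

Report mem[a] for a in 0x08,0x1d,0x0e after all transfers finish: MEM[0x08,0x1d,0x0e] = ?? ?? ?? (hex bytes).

MEM[0x08,0x1d,0x0e] = c7 92 9e

D0: mem[0x23..0x25] <- [9a 00 5d]
D1: mem[0x1b..0x1f] <- [6f 86 92 bf 35]
D2: mem[0x05..0x07] <- [f4 9a 00]
D3: mem[0x03..0x08] <- [5d 6f 9e 9a 72 c7]
D4: mem[0x0d..0x10] <- [6f 9e 9a 72]
query mem[0x08]=0xc7, mem[0x1d]=0x92, mem[0x0e]=0x9e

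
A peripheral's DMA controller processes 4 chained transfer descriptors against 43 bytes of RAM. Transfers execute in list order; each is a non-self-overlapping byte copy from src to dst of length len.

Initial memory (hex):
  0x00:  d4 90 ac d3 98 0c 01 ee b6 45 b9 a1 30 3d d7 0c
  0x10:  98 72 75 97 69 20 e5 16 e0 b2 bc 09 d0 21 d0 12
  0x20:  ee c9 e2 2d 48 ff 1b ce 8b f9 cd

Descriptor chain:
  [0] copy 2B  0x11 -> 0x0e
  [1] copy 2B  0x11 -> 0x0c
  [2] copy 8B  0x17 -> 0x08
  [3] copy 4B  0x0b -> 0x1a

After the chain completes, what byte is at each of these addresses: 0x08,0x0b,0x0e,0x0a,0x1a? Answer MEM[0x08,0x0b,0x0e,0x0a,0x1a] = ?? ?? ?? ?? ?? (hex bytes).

  after D0: wrote 2B at 0x0e = 7275
  after D1: wrote 2B at 0x0c = 7275
  after D2: wrote 8B at 0x08 = 16e0b2bc09d021d0
  after D3: wrote 4B at 0x1a = bc09d021
query mem[0x08]=0x16, mem[0x0b]=0xbc, mem[0x0e]=0x21, mem[0x0a]=0xb2, mem[0x1a]=0xbc

MEM[0x08,0x0b,0x0e,0x0a,0x1a] = 16 bc 21 b2 bc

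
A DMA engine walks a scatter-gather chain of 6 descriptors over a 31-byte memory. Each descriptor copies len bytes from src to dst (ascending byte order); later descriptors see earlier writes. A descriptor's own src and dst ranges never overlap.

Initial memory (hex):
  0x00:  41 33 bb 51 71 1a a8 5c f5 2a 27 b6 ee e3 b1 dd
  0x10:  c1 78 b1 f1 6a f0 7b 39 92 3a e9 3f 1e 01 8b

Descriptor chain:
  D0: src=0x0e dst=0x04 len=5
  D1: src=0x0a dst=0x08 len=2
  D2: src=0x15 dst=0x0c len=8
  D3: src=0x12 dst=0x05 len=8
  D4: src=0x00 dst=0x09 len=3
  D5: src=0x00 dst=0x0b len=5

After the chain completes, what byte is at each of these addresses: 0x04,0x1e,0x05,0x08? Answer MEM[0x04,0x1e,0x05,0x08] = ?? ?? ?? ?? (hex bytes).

#0 dst[0x04+5] := {0xb1,0xdd,0xc1,0x78,0xb1}
#1 dst[0x08+2] := {0x27,0xb6}
#2 dst[0x0c+8] := {0xf0,0x7b,0x39,0x92,0x3a,0xe9,0x3f,0x1e}
#3 dst[0x05+8] := {0x3f,0x1e,0x6a,0xf0,0x7b,0x39,0x92,0x3a}
#4 dst[0x09+3] := {0x41,0x33,0xbb}
#5 dst[0x0b+5] := {0x41,0x33,0xbb,0x51,0xb1}
query mem[0x04]=0xb1, mem[0x1e]=0x8b, mem[0x05]=0x3f, mem[0x08]=0xf0

MEM[0x04,0x1e,0x05,0x08] = b1 8b 3f f0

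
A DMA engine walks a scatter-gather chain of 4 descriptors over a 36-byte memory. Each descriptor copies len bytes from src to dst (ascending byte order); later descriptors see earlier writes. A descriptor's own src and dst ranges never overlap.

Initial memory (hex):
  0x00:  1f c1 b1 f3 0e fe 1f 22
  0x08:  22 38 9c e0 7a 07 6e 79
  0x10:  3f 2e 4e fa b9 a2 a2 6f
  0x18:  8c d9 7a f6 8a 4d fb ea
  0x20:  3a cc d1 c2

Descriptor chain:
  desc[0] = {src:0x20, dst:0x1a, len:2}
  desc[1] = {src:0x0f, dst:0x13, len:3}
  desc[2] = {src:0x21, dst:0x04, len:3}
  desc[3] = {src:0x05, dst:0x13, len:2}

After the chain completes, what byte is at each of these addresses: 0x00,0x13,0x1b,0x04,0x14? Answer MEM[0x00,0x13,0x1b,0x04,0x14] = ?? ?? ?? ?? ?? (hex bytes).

MEM[0x00,0x13,0x1b,0x04,0x14] = 1f d1 cc cc c2

#0 dst[0x1a+2] := {0x3a,0xcc}
#1 dst[0x13+3] := {0x79,0x3f,0x2e}
#2 dst[0x04+3] := {0xcc,0xd1,0xc2}
#3 dst[0x13+2] := {0xd1,0xc2}
query mem[0x00]=0x1f, mem[0x13]=0xd1, mem[0x1b]=0xcc, mem[0x04]=0xcc, mem[0x14]=0xc2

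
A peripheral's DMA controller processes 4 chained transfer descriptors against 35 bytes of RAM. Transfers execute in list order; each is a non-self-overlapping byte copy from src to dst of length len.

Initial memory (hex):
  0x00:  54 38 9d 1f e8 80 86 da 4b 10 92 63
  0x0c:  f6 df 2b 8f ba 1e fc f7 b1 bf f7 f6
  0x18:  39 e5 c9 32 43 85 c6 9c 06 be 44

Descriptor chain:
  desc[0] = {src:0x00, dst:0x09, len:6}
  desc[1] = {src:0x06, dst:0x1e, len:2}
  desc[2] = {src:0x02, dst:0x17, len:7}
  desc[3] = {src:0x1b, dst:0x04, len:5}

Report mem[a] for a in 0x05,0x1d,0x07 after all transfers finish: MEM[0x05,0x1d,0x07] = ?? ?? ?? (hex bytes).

MEM[0x05,0x1d,0x07] = da 4b 86

D0: mem[0x09..0x0e] <- [54 38 9d 1f e8 80]
D1: mem[0x1e..0x1f] <- [86 da]
D2: mem[0x17..0x1d] <- [9d 1f e8 80 86 da 4b]
D3: mem[0x04..0x08] <- [86 da 4b 86 da]
query mem[0x05]=0xda, mem[0x1d]=0x4b, mem[0x07]=0x86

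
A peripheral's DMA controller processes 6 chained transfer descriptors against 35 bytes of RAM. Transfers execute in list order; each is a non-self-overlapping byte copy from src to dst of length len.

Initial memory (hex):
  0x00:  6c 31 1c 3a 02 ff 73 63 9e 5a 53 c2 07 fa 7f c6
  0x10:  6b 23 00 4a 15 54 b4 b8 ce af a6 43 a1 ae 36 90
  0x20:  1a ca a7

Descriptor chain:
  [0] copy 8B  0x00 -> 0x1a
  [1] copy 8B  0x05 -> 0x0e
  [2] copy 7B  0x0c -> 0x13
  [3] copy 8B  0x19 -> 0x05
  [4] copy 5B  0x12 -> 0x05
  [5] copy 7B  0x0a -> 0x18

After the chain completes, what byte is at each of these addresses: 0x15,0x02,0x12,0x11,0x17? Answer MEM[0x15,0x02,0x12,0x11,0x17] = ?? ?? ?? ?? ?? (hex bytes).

MEM[0x15,0x02,0x12,0x11,0x17] = ff 1c 5a 9e 63

#0 dst[0x1a+8] := {0x6c,0x31,0x1c,0x3a,0x02,0xff,0x73,0x63}
#1 dst[0x0e+8] := {0xff,0x73,0x63,0x9e,0x5a,0x53,0xc2,0x07}
#2 dst[0x13+7] := {0x07,0xfa,0xff,0x73,0x63,0x9e,0x5a}
#3 dst[0x05+8] := {0x5a,0x6c,0x31,0x1c,0x3a,0x02,0xff,0x73}
#4 dst[0x05+5] := {0x5a,0x07,0xfa,0xff,0x73}
#5 dst[0x18+7] := {0x02,0xff,0x73,0xfa,0xff,0x73,0x63}
query mem[0x15]=0xff, mem[0x02]=0x1c, mem[0x12]=0x5a, mem[0x11]=0x9e, mem[0x17]=0x63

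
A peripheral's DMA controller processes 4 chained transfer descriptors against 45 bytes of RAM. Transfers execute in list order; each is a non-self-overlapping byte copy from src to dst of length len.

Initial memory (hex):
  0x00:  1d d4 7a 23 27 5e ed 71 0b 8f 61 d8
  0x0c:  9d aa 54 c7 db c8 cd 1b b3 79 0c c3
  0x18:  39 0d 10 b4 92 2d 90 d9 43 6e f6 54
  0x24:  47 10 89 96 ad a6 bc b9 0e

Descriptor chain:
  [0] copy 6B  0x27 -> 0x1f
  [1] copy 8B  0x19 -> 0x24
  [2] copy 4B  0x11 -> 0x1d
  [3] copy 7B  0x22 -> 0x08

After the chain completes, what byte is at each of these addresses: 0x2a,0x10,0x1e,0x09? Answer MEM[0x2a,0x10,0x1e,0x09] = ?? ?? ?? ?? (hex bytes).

D0: mem[0x1f..0x24] <- [96 ad a6 bc b9 0e]
D1: mem[0x24..0x2b] <- [0d 10 b4 92 2d 90 96 ad]
D2: mem[0x1d..0x20] <- [c8 cd 1b b3]
D3: mem[0x08..0x0e] <- [bc b9 0d 10 b4 92 2d]
query mem[0x2a]=0x96, mem[0x10]=0xdb, mem[0x1e]=0xcd, mem[0x09]=0xb9

MEM[0x2a,0x10,0x1e,0x09] = 96 db cd b9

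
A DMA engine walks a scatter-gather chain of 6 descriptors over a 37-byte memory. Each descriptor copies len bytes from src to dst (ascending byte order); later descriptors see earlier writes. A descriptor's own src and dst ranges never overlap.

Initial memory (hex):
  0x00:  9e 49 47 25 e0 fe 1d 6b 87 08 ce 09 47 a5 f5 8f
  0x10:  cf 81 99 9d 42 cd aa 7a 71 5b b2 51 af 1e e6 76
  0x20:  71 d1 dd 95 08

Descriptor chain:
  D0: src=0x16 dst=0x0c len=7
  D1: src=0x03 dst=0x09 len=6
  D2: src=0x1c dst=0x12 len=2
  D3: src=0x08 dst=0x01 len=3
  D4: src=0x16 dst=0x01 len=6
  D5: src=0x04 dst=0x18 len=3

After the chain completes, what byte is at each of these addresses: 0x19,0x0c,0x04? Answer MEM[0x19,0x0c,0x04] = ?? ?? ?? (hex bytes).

[0] 0x16->0x0c len=7 : aa 7a 71 5b b2 51 af
[1] 0x03->0x09 len=6 : 25 e0 fe 1d 6b 87
[2] 0x1c->0x12 len=2 : af 1e
[3] 0x08->0x01 len=3 : 87 25 e0
[4] 0x16->0x01 len=6 : aa 7a 71 5b b2 51
[5] 0x04->0x18 len=3 : 5b b2 51
query mem[0x19]=0xb2, mem[0x0c]=0x1d, mem[0x04]=0x5b

MEM[0x19,0x0c,0x04] = b2 1d 5b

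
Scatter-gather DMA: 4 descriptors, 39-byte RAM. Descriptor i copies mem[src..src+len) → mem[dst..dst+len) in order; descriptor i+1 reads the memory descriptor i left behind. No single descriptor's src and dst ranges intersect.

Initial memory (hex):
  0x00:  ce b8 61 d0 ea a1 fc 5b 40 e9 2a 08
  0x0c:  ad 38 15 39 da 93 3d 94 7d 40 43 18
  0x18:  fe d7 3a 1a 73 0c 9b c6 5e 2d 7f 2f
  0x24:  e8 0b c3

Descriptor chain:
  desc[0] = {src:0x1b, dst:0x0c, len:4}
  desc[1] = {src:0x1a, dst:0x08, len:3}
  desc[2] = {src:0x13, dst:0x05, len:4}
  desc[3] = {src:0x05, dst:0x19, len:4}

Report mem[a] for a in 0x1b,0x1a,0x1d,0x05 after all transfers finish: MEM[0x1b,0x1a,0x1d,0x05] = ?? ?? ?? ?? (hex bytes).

MEM[0x1b,0x1a,0x1d,0x05] = 40 7d 0c 94

D0: mem[0x0c..0x0f] <- [1a 73 0c 9b]
D1: mem[0x08..0x0a] <- [3a 1a 73]
D2: mem[0x05..0x08] <- [94 7d 40 43]
D3: mem[0x19..0x1c] <- [94 7d 40 43]
query mem[0x1b]=0x40, mem[0x1a]=0x7d, mem[0x1d]=0x0c, mem[0x05]=0x94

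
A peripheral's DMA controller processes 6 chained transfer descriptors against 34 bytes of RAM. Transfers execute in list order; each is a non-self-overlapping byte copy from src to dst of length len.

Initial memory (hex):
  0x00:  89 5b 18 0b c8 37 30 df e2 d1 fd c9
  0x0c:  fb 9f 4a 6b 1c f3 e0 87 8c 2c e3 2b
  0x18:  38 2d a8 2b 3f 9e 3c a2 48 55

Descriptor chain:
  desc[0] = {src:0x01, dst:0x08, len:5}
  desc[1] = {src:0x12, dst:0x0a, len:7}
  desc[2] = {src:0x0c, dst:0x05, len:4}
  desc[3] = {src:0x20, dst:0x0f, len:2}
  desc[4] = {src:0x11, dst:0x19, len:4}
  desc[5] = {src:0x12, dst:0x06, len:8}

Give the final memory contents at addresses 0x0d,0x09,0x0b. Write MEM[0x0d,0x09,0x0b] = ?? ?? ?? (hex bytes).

MEM[0x0d,0x09,0x0b] = f3 2c 2b

  after D0: wrote 5B at 0x08 = 5b180bc837
  after D1: wrote 7B at 0x0a = e0878c2ce32b38
  after D2: wrote 4B at 0x05 = 8c2ce32b
  after D3: wrote 2B at 0x0f = 4855
  after D4: wrote 4B at 0x19 = f3e0878c
  after D5: wrote 8B at 0x06 = e0878c2ce32b38f3
query mem[0x0d]=0xf3, mem[0x09]=0x2c, mem[0x0b]=0x2b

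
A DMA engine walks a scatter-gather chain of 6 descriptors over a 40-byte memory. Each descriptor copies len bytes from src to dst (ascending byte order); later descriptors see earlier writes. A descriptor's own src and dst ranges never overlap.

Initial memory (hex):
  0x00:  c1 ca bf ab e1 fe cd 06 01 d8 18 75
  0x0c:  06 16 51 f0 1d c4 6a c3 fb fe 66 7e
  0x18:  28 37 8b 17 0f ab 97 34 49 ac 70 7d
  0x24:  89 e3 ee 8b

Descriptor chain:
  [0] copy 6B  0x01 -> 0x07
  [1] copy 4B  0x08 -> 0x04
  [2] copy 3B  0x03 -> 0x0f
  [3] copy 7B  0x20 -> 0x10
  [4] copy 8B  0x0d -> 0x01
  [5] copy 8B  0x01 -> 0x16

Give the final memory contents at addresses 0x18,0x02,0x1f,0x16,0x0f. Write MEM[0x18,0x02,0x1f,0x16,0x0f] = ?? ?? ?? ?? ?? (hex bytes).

MEM[0x18,0x02,0x1f,0x16,0x0f] = ab 51 34 16 ab

D0: mem[0x07..0x0c] <- [ca bf ab e1 fe cd]
D1: mem[0x04..0x07] <- [bf ab e1 fe]
D2: mem[0x0f..0x11] <- [ab bf ab]
D3: mem[0x10..0x16] <- [49 ac 70 7d 89 e3 ee]
D4: mem[0x01..0x08] <- [16 51 ab 49 ac 70 7d 89]
D5: mem[0x16..0x1d] <- [16 51 ab 49 ac 70 7d 89]
query mem[0x18]=0xab, mem[0x02]=0x51, mem[0x1f]=0x34, mem[0x16]=0x16, mem[0x0f]=0xab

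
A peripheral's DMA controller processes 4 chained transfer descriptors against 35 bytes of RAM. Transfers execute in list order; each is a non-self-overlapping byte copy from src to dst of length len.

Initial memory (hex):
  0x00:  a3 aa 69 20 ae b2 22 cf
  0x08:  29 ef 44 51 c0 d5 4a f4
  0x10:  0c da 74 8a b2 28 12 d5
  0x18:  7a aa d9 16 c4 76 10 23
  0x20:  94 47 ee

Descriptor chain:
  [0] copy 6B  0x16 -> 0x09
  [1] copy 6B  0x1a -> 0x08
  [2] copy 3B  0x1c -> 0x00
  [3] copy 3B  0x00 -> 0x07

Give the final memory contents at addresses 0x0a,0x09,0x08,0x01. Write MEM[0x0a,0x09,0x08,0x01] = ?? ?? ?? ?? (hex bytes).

  after D0: wrote 6B at 0x09 = 12d57aaad916
  after D1: wrote 6B at 0x08 = d916c4761023
  after D2: wrote 3B at 0x00 = c47610
  after D3: wrote 3B at 0x07 = c47610
query mem[0x0a]=0xc4, mem[0x09]=0x10, mem[0x08]=0x76, mem[0x01]=0x76

MEM[0x0a,0x09,0x08,0x01] = c4 10 76 76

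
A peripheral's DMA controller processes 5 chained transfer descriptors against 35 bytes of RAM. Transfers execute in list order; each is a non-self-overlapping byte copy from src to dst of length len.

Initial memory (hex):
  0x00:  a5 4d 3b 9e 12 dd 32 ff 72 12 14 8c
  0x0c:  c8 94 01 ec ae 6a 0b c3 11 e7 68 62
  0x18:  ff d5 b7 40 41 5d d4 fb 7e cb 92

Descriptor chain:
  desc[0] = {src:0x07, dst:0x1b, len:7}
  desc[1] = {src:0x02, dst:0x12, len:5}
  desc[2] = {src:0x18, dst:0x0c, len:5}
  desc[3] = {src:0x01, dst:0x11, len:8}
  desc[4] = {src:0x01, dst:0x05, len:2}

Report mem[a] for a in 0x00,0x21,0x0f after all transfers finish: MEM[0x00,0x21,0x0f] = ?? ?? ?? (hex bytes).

#0 dst[0x1b+7] := {0xff,0x72,0x12,0x14,0x8c,0xc8,0x94}
#1 dst[0x12+5] := {0x3b,0x9e,0x12,0xdd,0x32}
#2 dst[0x0c+5] := {0xff,0xd5,0xb7,0xff,0x72}
#3 dst[0x11+8] := {0x4d,0x3b,0x9e,0x12,0xdd,0x32,0xff,0x72}
#4 dst[0x05+2] := {0x4d,0x3b}
query mem[0x00]=0xa5, mem[0x21]=0x94, mem[0x0f]=0xff

MEM[0x00,0x21,0x0f] = a5 94 ff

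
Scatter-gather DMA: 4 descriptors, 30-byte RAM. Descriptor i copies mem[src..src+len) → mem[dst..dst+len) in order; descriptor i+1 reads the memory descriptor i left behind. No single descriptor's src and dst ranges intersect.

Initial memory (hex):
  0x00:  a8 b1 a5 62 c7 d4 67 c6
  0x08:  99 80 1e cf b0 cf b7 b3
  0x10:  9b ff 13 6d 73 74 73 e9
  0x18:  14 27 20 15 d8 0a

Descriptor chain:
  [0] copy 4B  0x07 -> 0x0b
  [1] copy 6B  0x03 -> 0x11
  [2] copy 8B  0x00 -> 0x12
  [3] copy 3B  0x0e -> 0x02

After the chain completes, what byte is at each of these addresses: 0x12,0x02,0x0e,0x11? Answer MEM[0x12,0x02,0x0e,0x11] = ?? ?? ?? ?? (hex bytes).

#0 dst[0x0b+4] := {0xc6,0x99,0x80,0x1e}
#1 dst[0x11+6] := {0x62,0xc7,0xd4,0x67,0xc6,0x99}
#2 dst[0x12+8] := {0xa8,0xb1,0xa5,0x62,0xc7,0xd4,0x67,0xc6}
#3 dst[0x02+3] := {0x1e,0xb3,0x9b}
query mem[0x12]=0xa8, mem[0x02]=0x1e, mem[0x0e]=0x1e, mem[0x11]=0x62

MEM[0x12,0x02,0x0e,0x11] = a8 1e 1e 62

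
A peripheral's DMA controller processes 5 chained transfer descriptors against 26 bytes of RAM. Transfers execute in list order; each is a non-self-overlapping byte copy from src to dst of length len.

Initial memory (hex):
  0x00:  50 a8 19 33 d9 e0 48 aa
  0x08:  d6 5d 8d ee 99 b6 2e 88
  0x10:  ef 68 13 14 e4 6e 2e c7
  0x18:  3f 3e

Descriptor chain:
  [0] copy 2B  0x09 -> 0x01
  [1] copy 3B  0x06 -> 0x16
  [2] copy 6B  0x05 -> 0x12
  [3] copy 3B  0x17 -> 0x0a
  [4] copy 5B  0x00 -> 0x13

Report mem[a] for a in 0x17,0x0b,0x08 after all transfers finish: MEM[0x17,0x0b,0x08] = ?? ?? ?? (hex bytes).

#0 dst[0x01+2] := {0x5d,0x8d}
#1 dst[0x16+3] := {0x48,0xaa,0xd6}
#2 dst[0x12+6] := {0xe0,0x48,0xaa,0xd6,0x5d,0x8d}
#3 dst[0x0a+3] := {0x8d,0xd6,0x3e}
#4 dst[0x13+5] := {0x50,0x5d,0x8d,0x33,0xd9}
query mem[0x17]=0xd9, mem[0x0b]=0xd6, mem[0x08]=0xd6

MEM[0x17,0x0b,0x08] = d9 d6 d6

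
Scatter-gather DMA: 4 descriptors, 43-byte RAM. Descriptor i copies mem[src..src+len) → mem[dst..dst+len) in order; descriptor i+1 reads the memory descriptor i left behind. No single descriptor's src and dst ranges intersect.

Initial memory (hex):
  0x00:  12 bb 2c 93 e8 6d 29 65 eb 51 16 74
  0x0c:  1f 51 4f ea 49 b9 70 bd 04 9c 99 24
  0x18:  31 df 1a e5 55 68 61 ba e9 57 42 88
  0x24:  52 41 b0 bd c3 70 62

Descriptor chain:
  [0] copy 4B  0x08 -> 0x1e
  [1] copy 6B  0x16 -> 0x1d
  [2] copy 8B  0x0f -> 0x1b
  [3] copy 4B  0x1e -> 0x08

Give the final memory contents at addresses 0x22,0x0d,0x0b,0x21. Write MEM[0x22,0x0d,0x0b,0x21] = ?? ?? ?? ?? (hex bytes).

  after D0: wrote 4B at 0x1e = eb511674
  after D1: wrote 6B at 0x1d = 992431df1ae5
  after D2: wrote 8B at 0x1b = ea49b970bd049c99
  after D3: wrote 4B at 0x08 = 70bd049c
query mem[0x22]=0x99, mem[0x0d]=0x51, mem[0x0b]=0x9c, mem[0x21]=0x9c

MEM[0x22,0x0d,0x0b,0x21] = 99 51 9c 9c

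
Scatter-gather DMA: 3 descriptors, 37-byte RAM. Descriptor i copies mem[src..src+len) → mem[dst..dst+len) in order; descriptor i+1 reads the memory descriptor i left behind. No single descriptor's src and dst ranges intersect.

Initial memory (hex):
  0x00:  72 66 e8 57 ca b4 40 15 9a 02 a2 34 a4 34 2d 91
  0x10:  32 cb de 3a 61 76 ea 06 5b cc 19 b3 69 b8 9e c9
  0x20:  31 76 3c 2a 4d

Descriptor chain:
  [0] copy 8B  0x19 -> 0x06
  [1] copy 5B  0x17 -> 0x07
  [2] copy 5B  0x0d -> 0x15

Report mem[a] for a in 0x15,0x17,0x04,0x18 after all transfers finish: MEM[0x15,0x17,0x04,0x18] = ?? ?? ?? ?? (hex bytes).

  after D0: wrote 8B at 0x06 = cc19b369b89ec931
  after D1: wrote 5B at 0x07 = 065bcc19b3
  after D2: wrote 5B at 0x15 = 312d9132cb
query mem[0x15]=0x31, mem[0x17]=0x91, mem[0x04]=0xca, mem[0x18]=0x32

MEM[0x15,0x17,0x04,0x18] = 31 91 ca 32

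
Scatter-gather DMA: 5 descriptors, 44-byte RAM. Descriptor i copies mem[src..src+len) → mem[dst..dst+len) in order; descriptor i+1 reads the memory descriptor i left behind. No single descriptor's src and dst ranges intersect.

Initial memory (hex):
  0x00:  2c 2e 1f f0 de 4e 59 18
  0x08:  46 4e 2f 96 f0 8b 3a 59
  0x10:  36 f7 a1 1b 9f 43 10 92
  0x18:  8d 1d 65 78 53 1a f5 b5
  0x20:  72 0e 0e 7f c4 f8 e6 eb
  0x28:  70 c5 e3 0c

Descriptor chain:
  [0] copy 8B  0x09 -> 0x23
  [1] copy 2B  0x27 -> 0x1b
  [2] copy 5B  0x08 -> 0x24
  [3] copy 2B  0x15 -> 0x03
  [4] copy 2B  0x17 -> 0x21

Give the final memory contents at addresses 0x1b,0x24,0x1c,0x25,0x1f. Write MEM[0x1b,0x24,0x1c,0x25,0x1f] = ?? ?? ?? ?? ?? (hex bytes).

[0] 0x09->0x23 len=8 : 4e 2f 96 f0 8b 3a 59 36
[1] 0x27->0x1b len=2 : 8b 3a
[2] 0x08->0x24 len=5 : 46 4e 2f 96 f0
[3] 0x15->0x03 len=2 : 43 10
[4] 0x17->0x21 len=2 : 92 8d
query mem[0x1b]=0x8b, mem[0x24]=0x46, mem[0x1c]=0x3a, mem[0x25]=0x4e, mem[0x1f]=0xb5

MEM[0x1b,0x24,0x1c,0x25,0x1f] = 8b 46 3a 4e b5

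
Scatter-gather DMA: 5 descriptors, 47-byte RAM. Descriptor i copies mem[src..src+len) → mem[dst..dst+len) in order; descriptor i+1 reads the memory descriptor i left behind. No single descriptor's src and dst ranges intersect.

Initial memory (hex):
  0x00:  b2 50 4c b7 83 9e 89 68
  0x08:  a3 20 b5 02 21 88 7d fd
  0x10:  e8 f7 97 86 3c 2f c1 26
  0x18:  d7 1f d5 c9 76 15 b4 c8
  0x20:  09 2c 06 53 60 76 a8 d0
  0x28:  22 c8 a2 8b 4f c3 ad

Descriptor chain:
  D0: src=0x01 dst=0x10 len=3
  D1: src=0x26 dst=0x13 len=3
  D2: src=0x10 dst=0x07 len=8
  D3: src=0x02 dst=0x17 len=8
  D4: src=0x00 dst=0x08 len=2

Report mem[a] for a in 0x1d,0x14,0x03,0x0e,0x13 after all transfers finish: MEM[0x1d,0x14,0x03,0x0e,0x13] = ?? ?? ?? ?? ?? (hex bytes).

MEM[0x1d,0x14,0x03,0x0e,0x13] = 4c d0 b7 26 a8

D0: mem[0x10..0x12] <- [50 4c b7]
D1: mem[0x13..0x15] <- [a8 d0 22]
D2: mem[0x07..0x0e] <- [50 4c b7 a8 d0 22 c1 26]
D3: mem[0x17..0x1e] <- [4c b7 83 9e 89 50 4c b7]
D4: mem[0x08..0x09] <- [b2 50]
query mem[0x1d]=0x4c, mem[0x14]=0xd0, mem[0x03]=0xb7, mem[0x0e]=0x26, mem[0x13]=0xa8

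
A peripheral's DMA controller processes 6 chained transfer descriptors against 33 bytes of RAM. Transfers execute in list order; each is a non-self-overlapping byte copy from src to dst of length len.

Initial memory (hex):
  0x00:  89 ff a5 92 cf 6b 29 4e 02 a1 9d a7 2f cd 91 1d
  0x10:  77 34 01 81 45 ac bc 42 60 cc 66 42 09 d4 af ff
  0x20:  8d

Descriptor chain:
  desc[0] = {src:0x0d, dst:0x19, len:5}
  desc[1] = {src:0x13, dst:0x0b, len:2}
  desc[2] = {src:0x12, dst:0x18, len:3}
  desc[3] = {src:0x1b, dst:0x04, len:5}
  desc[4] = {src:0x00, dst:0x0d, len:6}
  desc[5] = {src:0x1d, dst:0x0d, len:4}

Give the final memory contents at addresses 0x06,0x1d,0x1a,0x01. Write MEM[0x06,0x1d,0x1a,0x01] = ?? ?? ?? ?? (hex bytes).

D0: mem[0x19..0x1d] <- [cd 91 1d 77 34]
D1: mem[0x0b..0x0c] <- [81 45]
D2: mem[0x18..0x1a] <- [01 81 45]
D3: mem[0x04..0x08] <- [1d 77 34 af ff]
D4: mem[0x0d..0x12] <- [89 ff a5 92 1d 77]
D5: mem[0x0d..0x10] <- [34 af ff 8d]
query mem[0x06]=0x34, mem[0x1d]=0x34, mem[0x1a]=0x45, mem[0x01]=0xff

MEM[0x06,0x1d,0x1a,0x01] = 34 34 45 ff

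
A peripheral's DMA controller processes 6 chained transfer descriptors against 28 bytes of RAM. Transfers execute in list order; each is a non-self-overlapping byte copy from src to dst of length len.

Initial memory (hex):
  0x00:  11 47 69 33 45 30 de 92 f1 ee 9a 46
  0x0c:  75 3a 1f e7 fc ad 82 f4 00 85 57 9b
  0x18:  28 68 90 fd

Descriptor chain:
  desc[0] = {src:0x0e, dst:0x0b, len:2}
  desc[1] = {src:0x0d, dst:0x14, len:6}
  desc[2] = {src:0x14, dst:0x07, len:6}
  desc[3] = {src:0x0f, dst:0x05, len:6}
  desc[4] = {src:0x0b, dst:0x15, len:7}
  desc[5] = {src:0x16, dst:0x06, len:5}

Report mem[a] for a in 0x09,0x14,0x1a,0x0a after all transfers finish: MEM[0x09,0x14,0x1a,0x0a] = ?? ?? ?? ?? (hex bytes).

MEM[0x09,0x14,0x1a,0x0a] = e7 3a fc fc

[0] 0x0e->0x0b len=2 : 1f e7
[1] 0x0d->0x14 len=6 : 3a 1f e7 fc ad 82
[2] 0x14->0x07 len=6 : 3a 1f e7 fc ad 82
[3] 0x0f->0x05 len=6 : e7 fc ad 82 f4 3a
[4] 0x0b->0x15 len=7 : ad 82 3a 1f e7 fc ad
[5] 0x16->0x06 len=5 : 82 3a 1f e7 fc
query mem[0x09]=0xe7, mem[0x14]=0x3a, mem[0x1a]=0xfc, mem[0x0a]=0xfc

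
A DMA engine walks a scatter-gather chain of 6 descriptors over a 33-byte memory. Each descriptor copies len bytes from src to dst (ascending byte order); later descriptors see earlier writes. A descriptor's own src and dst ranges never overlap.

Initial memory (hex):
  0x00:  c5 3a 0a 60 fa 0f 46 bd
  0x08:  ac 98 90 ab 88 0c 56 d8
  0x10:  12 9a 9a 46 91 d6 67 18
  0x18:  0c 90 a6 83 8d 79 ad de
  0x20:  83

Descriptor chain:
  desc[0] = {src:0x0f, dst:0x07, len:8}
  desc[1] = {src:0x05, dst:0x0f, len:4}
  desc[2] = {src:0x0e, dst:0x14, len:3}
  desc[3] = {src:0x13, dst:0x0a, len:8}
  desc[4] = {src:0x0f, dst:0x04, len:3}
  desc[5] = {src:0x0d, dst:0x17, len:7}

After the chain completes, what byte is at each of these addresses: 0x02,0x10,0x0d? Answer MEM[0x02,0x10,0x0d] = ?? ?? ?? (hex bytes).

MEM[0x02,0x10,0x0d] = 0a 90 46

#0 dst[0x07+8] := {0xd8,0x12,0x9a,0x9a,0x46,0x91,0xd6,0x67}
#1 dst[0x0f+4] := {0x0f,0x46,0xd8,0x12}
#2 dst[0x14+3] := {0x67,0x0f,0x46}
#3 dst[0x0a+8] := {0x46,0x67,0x0f,0x46,0x18,0x0c,0x90,0xa6}
#4 dst[0x04+3] := {0x0c,0x90,0xa6}
#5 dst[0x17+7] := {0x46,0x18,0x0c,0x90,0xa6,0x12,0x46}
query mem[0x02]=0x0a, mem[0x10]=0x90, mem[0x0d]=0x46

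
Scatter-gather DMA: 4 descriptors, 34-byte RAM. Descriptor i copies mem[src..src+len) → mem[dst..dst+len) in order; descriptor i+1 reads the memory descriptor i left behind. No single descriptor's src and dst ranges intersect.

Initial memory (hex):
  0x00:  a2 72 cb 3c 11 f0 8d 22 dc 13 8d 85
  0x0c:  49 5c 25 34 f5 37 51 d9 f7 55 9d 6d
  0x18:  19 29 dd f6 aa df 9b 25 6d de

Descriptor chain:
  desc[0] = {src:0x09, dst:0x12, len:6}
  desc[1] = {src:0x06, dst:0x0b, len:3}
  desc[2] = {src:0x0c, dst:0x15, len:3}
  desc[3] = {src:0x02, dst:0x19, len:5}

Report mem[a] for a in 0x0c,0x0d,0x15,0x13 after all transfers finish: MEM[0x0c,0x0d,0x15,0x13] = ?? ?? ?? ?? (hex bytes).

MEM[0x0c,0x0d,0x15,0x13] = 22 dc 22 8d

  after D0: wrote 6B at 0x12 = 138d85495c25
  after D1: wrote 3B at 0x0b = 8d22dc
  after D2: wrote 3B at 0x15 = 22dc25
  after D3: wrote 5B at 0x19 = cb3c11f08d
query mem[0x0c]=0x22, mem[0x0d]=0xdc, mem[0x15]=0x22, mem[0x13]=0x8d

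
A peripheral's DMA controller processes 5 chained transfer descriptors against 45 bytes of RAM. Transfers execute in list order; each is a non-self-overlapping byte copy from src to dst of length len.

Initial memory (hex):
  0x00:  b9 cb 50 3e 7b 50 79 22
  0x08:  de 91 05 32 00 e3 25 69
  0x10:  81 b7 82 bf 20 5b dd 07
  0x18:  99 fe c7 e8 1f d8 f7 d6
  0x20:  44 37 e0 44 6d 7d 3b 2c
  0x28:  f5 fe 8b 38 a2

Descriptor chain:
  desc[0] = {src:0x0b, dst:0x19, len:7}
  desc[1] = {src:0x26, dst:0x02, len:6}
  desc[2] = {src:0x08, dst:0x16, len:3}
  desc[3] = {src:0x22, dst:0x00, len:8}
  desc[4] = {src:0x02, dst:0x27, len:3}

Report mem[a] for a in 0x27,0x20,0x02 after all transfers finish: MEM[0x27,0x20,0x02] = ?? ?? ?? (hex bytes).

#0 dst[0x19+7] := {0x32,0x00,0xe3,0x25,0x69,0x81,0xb7}
#1 dst[0x02+6] := {0x3b,0x2c,0xf5,0xfe,0x8b,0x38}
#2 dst[0x16+3] := {0xde,0x91,0x05}
#3 dst[0x00+8] := {0xe0,0x44,0x6d,0x7d,0x3b,0x2c,0xf5,0xfe}
#4 dst[0x27+3] := {0x6d,0x7d,0x3b}
query mem[0x27]=0x6d, mem[0x20]=0x44, mem[0x02]=0x6d

MEM[0x27,0x20,0x02] = 6d 44 6d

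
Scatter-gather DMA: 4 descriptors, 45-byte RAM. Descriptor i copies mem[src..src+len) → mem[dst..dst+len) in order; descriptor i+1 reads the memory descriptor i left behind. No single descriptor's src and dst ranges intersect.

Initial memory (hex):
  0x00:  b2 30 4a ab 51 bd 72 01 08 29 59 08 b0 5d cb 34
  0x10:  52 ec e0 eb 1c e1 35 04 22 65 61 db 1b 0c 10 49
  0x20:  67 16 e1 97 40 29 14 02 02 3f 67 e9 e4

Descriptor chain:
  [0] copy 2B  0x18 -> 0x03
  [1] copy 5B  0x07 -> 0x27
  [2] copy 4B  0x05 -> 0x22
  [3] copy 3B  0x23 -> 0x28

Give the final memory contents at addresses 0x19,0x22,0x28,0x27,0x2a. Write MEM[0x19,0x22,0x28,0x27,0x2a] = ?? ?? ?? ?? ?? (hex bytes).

[0] 0x18->0x03 len=2 : 22 65
[1] 0x07->0x27 len=5 : 01 08 29 59 08
[2] 0x05->0x22 len=4 : bd 72 01 08
[3] 0x23->0x28 len=3 : 72 01 08
query mem[0x19]=0x65, mem[0x22]=0xbd, mem[0x28]=0x72, mem[0x27]=0x01, mem[0x2a]=0x08

MEM[0x19,0x22,0x28,0x27,0x2a] = 65 bd 72 01 08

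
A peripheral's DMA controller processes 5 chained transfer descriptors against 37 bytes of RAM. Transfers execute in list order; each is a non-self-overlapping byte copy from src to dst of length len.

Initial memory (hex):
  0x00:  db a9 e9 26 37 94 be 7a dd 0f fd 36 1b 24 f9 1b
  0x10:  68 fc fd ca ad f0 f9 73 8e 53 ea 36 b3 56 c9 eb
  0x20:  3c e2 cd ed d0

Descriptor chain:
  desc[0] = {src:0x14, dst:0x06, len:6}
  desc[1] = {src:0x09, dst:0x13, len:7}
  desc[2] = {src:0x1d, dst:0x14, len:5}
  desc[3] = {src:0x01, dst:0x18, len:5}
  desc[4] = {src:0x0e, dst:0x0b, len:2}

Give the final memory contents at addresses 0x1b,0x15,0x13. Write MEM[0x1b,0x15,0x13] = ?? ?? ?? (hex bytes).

[0] 0x14->0x06 len=6 : ad f0 f9 73 8e 53
[1] 0x09->0x13 len=7 : 73 8e 53 1b 24 f9 1b
[2] 0x1d->0x14 len=5 : 56 c9 eb 3c e2
[3] 0x01->0x18 len=5 : a9 e9 26 37 94
[4] 0x0e->0x0b len=2 : f9 1b
query mem[0x1b]=0x37, mem[0x15]=0xc9, mem[0x13]=0x73

MEM[0x1b,0x15,0x13] = 37 c9 73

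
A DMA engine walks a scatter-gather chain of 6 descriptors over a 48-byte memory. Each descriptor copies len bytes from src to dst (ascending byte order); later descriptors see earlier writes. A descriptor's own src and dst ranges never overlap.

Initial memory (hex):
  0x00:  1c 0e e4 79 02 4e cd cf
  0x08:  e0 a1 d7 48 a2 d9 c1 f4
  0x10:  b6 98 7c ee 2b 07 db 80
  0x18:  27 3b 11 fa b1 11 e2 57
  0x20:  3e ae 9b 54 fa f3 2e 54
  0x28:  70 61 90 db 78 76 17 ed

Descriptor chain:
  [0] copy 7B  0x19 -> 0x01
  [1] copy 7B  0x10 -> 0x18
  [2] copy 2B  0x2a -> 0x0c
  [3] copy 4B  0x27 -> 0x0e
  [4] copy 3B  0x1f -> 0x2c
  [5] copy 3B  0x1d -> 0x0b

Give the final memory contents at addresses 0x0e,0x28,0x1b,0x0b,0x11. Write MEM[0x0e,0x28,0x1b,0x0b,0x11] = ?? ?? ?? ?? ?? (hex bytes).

[0] 0x19->0x01 len=7 : 3b 11 fa b1 11 e2 57
[1] 0x10->0x18 len=7 : b6 98 7c ee 2b 07 db
[2] 0x2a->0x0c len=2 : 90 db
[3] 0x27->0x0e len=4 : 54 70 61 90
[4] 0x1f->0x2c len=3 : 57 3e ae
[5] 0x1d->0x0b len=3 : 07 db 57
query mem[0x0e]=0x54, mem[0x28]=0x70, mem[0x1b]=0xee, mem[0x0b]=0x07, mem[0x11]=0x90

MEM[0x0e,0x28,0x1b,0x0b,0x11] = 54 70 ee 07 90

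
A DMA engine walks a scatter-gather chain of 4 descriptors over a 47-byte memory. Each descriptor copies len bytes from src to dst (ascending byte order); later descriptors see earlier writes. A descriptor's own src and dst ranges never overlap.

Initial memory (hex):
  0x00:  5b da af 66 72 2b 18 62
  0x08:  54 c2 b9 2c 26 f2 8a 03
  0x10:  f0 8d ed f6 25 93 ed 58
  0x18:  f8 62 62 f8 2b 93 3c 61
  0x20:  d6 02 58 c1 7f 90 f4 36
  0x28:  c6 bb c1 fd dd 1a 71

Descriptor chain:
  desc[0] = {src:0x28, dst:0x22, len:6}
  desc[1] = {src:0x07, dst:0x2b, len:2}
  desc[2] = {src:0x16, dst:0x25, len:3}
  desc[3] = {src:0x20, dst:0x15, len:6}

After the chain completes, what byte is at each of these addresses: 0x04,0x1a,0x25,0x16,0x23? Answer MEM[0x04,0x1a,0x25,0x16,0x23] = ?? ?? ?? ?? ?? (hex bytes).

  after D0: wrote 6B at 0x22 = c6bbc1fddd1a
  after D1: wrote 2B at 0x2b = 6254
  after D2: wrote 3B at 0x25 = ed58f8
  after D3: wrote 6B at 0x15 = d602c6bbc1ed
query mem[0x04]=0x72, mem[0x1a]=0xed, mem[0x25]=0xed, mem[0x16]=0x02, mem[0x23]=0xbb

MEM[0x04,0x1a,0x25,0x16,0x23] = 72 ed ed 02 bb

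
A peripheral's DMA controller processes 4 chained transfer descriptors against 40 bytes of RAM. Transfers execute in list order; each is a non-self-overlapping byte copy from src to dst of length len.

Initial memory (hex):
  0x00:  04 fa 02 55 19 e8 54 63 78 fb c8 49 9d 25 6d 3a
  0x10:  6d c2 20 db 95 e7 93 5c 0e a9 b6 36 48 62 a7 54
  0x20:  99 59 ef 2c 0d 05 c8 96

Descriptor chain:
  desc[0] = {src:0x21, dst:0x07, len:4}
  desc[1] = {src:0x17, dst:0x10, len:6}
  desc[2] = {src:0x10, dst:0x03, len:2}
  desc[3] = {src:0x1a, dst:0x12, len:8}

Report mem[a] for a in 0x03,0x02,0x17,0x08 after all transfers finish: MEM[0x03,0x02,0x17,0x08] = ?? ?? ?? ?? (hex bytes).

[0] 0x21->0x07 len=4 : 59 ef 2c 0d
[1] 0x17->0x10 len=6 : 5c 0e a9 b6 36 48
[2] 0x10->0x03 len=2 : 5c 0e
[3] 0x1a->0x12 len=8 : b6 36 48 62 a7 54 99 59
query mem[0x03]=0x5c, mem[0x02]=0x02, mem[0x17]=0x54, mem[0x08]=0xef

MEM[0x03,0x02,0x17,0x08] = 5c 02 54 ef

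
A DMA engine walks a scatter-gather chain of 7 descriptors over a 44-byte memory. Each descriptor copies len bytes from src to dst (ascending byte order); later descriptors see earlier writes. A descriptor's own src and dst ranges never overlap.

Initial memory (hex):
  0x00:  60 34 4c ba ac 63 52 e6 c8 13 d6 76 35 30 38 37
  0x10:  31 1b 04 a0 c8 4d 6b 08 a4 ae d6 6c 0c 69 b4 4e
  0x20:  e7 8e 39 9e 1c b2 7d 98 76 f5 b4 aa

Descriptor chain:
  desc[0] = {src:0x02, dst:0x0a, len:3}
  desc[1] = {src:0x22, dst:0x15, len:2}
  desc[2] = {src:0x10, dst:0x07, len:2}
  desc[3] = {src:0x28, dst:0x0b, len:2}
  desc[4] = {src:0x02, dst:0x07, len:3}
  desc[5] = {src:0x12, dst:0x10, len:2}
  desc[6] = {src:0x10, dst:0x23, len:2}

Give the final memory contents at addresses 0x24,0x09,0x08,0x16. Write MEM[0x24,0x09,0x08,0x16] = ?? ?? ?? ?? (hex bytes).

#0 dst[0x0a+3] := {0x4c,0xba,0xac}
#1 dst[0x15+2] := {0x39,0x9e}
#2 dst[0x07+2] := {0x31,0x1b}
#3 dst[0x0b+2] := {0x76,0xf5}
#4 dst[0x07+3] := {0x4c,0xba,0xac}
#5 dst[0x10+2] := {0x04,0xa0}
#6 dst[0x23+2] := {0x04,0xa0}
query mem[0x24]=0xa0, mem[0x09]=0xac, mem[0x08]=0xba, mem[0x16]=0x9e

MEM[0x24,0x09,0x08,0x16] = a0 ac ba 9e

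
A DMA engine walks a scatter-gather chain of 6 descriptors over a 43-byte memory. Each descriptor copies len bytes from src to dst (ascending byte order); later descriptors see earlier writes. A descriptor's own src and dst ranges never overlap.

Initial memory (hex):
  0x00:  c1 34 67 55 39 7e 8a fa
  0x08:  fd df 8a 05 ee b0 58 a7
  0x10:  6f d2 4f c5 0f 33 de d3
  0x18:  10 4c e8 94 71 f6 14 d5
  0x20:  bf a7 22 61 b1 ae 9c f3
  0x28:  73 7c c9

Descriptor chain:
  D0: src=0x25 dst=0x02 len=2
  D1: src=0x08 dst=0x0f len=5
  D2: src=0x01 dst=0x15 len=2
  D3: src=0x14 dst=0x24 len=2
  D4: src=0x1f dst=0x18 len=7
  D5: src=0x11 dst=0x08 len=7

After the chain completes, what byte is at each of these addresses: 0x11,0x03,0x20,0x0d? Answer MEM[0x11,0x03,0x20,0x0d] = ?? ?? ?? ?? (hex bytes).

MEM[0x11,0x03,0x20,0x0d] = 8a 9c bf ae

D0: mem[0x02..0x03] <- [ae 9c]
D1: mem[0x0f..0x13] <- [fd df 8a 05 ee]
D2: mem[0x15..0x16] <- [34 ae]
D3: mem[0x24..0x25] <- [0f 34]
D4: mem[0x18..0x1e] <- [d5 bf a7 22 61 0f 34]
D5: mem[0x08..0x0e] <- [8a 05 ee 0f 34 ae d3]
query mem[0x11]=0x8a, mem[0x03]=0x9c, mem[0x20]=0xbf, mem[0x0d]=0xae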